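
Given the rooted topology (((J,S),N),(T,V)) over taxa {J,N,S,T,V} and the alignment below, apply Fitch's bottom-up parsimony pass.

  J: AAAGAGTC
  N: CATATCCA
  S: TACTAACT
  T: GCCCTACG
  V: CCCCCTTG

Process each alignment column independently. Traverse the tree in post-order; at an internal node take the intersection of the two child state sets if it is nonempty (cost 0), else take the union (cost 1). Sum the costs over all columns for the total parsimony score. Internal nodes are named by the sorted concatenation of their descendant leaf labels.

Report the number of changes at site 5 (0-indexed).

3

site 0, node JS: J={A} ∪ S={T} → {A,T} (+1)
site 0, node JNS: JS={A,T} ∪ N={C} → {A,C,T} (+1)
site 0, node TV: T={G} ∪ V={C} → {C,G} (+1)
site 0, node JNSTV: JNS={A,C,T} ∩ TV={C,G} → {C} (+0)
site 1, node JS: J={A} ∩ S={A} → {A} (+0)
site 1, node JNS: JS={A} ∩ N={A} → {A} (+0)
site 1, node TV: T={C} ∩ V={C} → {C} (+0)
site 1, node JNSTV: JNS={A} ∪ TV={C} → {A,C} (+1)
site 2, node JS: J={A} ∪ S={C} → {A,C} (+1)
site 2, node JNS: JS={A,C} ∪ N={T} → {A,C,T} (+1)
site 2, node TV: T={C} ∩ V={C} → {C} (+0)
site 2, node JNSTV: JNS={A,C,T} ∩ TV={C} → {C} (+0)
site 3, node JS: J={G} ∪ S={T} → {G,T} (+1)
site 3, node JNS: JS={G,T} ∪ N={A} → {A,G,T} (+1)
site 3, node TV: T={C} ∩ V={C} → {C} (+0)
site 3, node JNSTV: JNS={A,G,T} ∪ TV={C} → {A,C,G,T} (+1)
site 4, node JS: J={A} ∩ S={A} → {A} (+0)
site 4, node JNS: JS={A} ∪ N={T} → {A,T} (+1)
site 4, node TV: T={T} ∪ V={C} → {C,T} (+1)
site 4, node JNSTV: JNS={A,T} ∩ TV={C,T} → {T} (+0)
site 5, node JS: J={G} ∪ S={A} → {A,G} (+1)
site 5, node JNS: JS={A,G} ∪ N={C} → {A,C,G} (+1)
site 5, node TV: T={A} ∪ V={T} → {A,T} (+1)
site 5, node JNSTV: JNS={A,C,G} ∩ TV={A,T} → {A} (+0)
site 6, node JS: J={T} ∪ S={C} → {C,T} (+1)
site 6, node JNS: JS={C,T} ∩ N={C} → {C} (+0)
site 6, node TV: T={C} ∪ V={T} → {C,T} (+1)
site 6, node JNSTV: JNS={C} ∩ TV={C,T} → {C} (+0)
site 7, node JS: J={C} ∪ S={T} → {C,T} (+1)
site 7, node JNS: JS={C,T} ∪ N={A} → {A,C,T} (+1)
site 7, node TV: T={G} ∩ V={G} → {G} (+0)
site 7, node JNSTV: JNS={A,C,T} ∪ TV={G} → {A,C,G,T} (+1)
per-site changes: [3, 1, 2, 3, 2, 3, 2, 3]; total = 19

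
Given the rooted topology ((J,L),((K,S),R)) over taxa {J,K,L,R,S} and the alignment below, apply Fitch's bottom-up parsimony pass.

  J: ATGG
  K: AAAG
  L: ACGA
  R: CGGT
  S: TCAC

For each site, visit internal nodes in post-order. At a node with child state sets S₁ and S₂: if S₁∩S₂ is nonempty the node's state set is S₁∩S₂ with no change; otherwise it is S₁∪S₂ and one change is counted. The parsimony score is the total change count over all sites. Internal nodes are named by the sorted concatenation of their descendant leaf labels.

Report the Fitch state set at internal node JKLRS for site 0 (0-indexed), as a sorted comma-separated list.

[col 0] JL: children J:{A}, L:{A} ∩→ {A}; cost 0
[col 0] KS: children K:{A}, S:{T} ∪→ {A,T}; cost 1
[col 0] KRS: children KS:{A,T}, R:{C} ∪→ {A,C,T}; cost 1
[col 0] JKLRS: children JL:{A}, KRS:{A,C,T} ∩→ {A}; cost 0
[col 1] JL: children J:{T}, L:{C} ∪→ {C,T}; cost 1
[col 1] KS: children K:{A}, S:{C} ∪→ {A,C}; cost 1
[col 1] KRS: children KS:{A,C}, R:{G} ∪→ {A,C,G}; cost 1
[col 1] JKLRS: children JL:{C,T}, KRS:{A,C,G} ∩→ {C}; cost 0
[col 2] JL: children J:{G}, L:{G} ∩→ {G}; cost 0
[col 2] KS: children K:{A}, S:{A} ∩→ {A}; cost 0
[col 2] KRS: children KS:{A}, R:{G} ∪→ {A,G}; cost 1
[col 2] JKLRS: children JL:{G}, KRS:{A,G} ∩→ {G}; cost 0
[col 3] JL: children J:{G}, L:{A} ∪→ {A,G}; cost 1
[col 3] KS: children K:{G}, S:{C} ∪→ {C,G}; cost 1
[col 3] KRS: children KS:{C,G}, R:{T} ∪→ {C,G,T}; cost 1
[col 3] JKLRS: children JL:{A,G}, KRS:{C,G,T} ∩→ {G}; cost 0
per-site changes: [2, 3, 1, 3]; total = 9

A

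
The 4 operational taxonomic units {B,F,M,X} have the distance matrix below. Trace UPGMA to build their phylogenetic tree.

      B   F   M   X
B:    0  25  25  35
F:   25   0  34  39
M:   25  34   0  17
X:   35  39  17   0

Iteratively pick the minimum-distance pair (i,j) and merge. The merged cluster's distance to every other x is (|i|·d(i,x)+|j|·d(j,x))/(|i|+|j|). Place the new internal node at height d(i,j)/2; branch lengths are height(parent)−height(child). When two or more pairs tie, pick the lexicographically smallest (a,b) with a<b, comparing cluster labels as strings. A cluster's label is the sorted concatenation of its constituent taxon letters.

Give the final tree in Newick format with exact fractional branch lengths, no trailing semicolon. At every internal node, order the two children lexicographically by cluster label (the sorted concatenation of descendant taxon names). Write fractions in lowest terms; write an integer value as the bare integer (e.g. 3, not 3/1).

((B:25/2,F:25/2):33/8,(M:17/2,X:17/2):65/8)

iteration 1: select M,X (d=17); attach at lengths (17/2, 17/2); label the merged cluster MX
  updated: d(B,MX)=30, d(F,MX)=73/2
iteration 2: select B,F (d=25); attach at lengths (25/2, 25/2); label the merged cluster BF
  updated: d(BF,MX)=133/4
iteration 3: select BF,MX (d=133/4); attach at lengths (33/8, 65/8); label the merged cluster BFMX
final tree: ((B:25/2,F:25/2):33/8,(M:17/2,X:17/2):65/8)
total length: 217/4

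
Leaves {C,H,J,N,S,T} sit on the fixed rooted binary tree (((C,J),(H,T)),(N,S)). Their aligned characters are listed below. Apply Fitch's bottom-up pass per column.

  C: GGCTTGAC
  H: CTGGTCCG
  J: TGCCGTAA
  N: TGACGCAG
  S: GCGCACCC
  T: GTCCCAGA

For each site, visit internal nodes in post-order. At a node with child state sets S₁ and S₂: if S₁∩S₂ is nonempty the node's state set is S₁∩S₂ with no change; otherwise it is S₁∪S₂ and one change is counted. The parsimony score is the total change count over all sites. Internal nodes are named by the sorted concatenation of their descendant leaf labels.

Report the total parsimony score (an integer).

[col 0] CJ: children C:{G}, J:{T} ∪→ {G,T}; cost 1
[col 0] HT: children H:{C}, T:{G} ∪→ {C,G}; cost 1
[col 0] CHJT: children CJ:{G,T}, HT:{C,G} ∩→ {G}; cost 0
[col 0] NS: children N:{T}, S:{G} ∪→ {G,T}; cost 1
[col 0] CHJNST: children CHJT:{G}, NS:{G,T} ∩→ {G}; cost 0
[col 1] CJ: children C:{G}, J:{G} ∩→ {G}; cost 0
[col 1] HT: children H:{T}, T:{T} ∩→ {T}; cost 0
[col 1] CHJT: children CJ:{G}, HT:{T} ∪→ {G,T}; cost 1
[col 1] NS: children N:{G}, S:{C} ∪→ {C,G}; cost 1
[col 1] CHJNST: children CHJT:{G,T}, NS:{C,G} ∩→ {G}; cost 0
[col 2] CJ: children C:{C}, J:{C} ∩→ {C}; cost 0
[col 2] HT: children H:{G}, T:{C} ∪→ {C,G}; cost 1
[col 2] CHJT: children CJ:{C}, HT:{C,G} ∩→ {C}; cost 0
[col 2] NS: children N:{A}, S:{G} ∪→ {A,G}; cost 1
[col 2] CHJNST: children CHJT:{C}, NS:{A,G} ∪→ {A,C,G}; cost 1
[col 3] CJ: children C:{T}, J:{C} ∪→ {C,T}; cost 1
[col 3] HT: children H:{G}, T:{C} ∪→ {C,G}; cost 1
[col 3] CHJT: children CJ:{C,T}, HT:{C,G} ∩→ {C}; cost 0
[col 3] NS: children N:{C}, S:{C} ∩→ {C}; cost 0
[col 3] CHJNST: children CHJT:{C}, NS:{C} ∩→ {C}; cost 0
[col 4] CJ: children C:{T}, J:{G} ∪→ {G,T}; cost 1
[col 4] HT: children H:{T}, T:{C} ∪→ {C,T}; cost 1
[col 4] CHJT: children CJ:{G,T}, HT:{C,T} ∩→ {T}; cost 0
[col 4] NS: children N:{G}, S:{A} ∪→ {A,G}; cost 1
[col 4] CHJNST: children CHJT:{T}, NS:{A,G} ∪→ {A,G,T}; cost 1
[col 5] CJ: children C:{G}, J:{T} ∪→ {G,T}; cost 1
[col 5] HT: children H:{C}, T:{A} ∪→ {A,C}; cost 1
[col 5] CHJT: children CJ:{G,T}, HT:{A,C} ∪→ {A,C,G,T}; cost 1
[col 5] NS: children N:{C}, S:{C} ∩→ {C}; cost 0
[col 5] CHJNST: children CHJT:{A,C,G,T}, NS:{C} ∩→ {C}; cost 0
[col 6] CJ: children C:{A}, J:{A} ∩→ {A}; cost 0
[col 6] HT: children H:{C}, T:{G} ∪→ {C,G}; cost 1
[col 6] CHJT: children CJ:{A}, HT:{C,G} ∪→ {A,C,G}; cost 1
[col 6] NS: children N:{A}, S:{C} ∪→ {A,C}; cost 1
[col 6] CHJNST: children CHJT:{A,C,G}, NS:{A,C} ∩→ {A,C}; cost 0
[col 7] CJ: children C:{C}, J:{A} ∪→ {A,C}; cost 1
[col 7] HT: children H:{G}, T:{A} ∪→ {A,G}; cost 1
[col 7] CHJT: children CJ:{A,C}, HT:{A,G} ∩→ {A}; cost 0
[col 7] NS: children N:{G}, S:{C} ∪→ {C,G}; cost 1
[col 7] CHJNST: children CHJT:{A}, NS:{C,G} ∪→ {A,C,G}; cost 1
per-site changes: [3, 2, 3, 2, 4, 3, 3, 4]; total = 24

24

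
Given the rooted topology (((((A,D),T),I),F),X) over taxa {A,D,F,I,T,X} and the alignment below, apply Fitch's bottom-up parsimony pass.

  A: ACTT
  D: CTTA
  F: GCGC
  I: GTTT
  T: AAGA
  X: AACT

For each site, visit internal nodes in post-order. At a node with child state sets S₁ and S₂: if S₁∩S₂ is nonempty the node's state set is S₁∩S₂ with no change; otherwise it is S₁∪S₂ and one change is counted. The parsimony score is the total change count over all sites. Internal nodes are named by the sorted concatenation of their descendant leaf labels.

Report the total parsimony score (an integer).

13

AD@0: {A} ∪ {C} = {A,C} (union, +1)
ADT@0: {A,C} ∩ {A} = {A} (intersection, +0)
ADIT@0: {A} ∪ {G} = {A,G} (union, +1)
ADFIT@0: {A,G} ∩ {G} = {G} (intersection, +0)
ADFITX@0: {G} ∪ {A} = {A,G} (union, +1)
AD@1: {C} ∪ {T} = {C,T} (union, +1)
ADT@1: {C,T} ∪ {A} = {A,C,T} (union, +1)
ADIT@1: {A,C,T} ∩ {T} = {T} (intersection, +0)
ADFIT@1: {T} ∪ {C} = {C,T} (union, +1)
ADFITX@1: {C,T} ∪ {A} = {A,C,T} (union, +1)
AD@2: {T} ∩ {T} = {T} (intersection, +0)
ADT@2: {T} ∪ {G} = {G,T} (union, +1)
ADIT@2: {G,T} ∩ {T} = {T} (intersection, +0)
ADFIT@2: {T} ∪ {G} = {G,T} (union, +1)
ADFITX@2: {G,T} ∪ {C} = {C,G,T} (union, +1)
AD@3: {T} ∪ {A} = {A,T} (union, +1)
ADT@3: {A,T} ∩ {A} = {A} (intersection, +0)
ADIT@3: {A} ∪ {T} = {A,T} (union, +1)
ADFIT@3: {A,T} ∪ {C} = {A,C,T} (union, +1)
ADFITX@3: {A,C,T} ∩ {T} = {T} (intersection, +0)
per-site changes: [3, 4, 3, 3]; total = 13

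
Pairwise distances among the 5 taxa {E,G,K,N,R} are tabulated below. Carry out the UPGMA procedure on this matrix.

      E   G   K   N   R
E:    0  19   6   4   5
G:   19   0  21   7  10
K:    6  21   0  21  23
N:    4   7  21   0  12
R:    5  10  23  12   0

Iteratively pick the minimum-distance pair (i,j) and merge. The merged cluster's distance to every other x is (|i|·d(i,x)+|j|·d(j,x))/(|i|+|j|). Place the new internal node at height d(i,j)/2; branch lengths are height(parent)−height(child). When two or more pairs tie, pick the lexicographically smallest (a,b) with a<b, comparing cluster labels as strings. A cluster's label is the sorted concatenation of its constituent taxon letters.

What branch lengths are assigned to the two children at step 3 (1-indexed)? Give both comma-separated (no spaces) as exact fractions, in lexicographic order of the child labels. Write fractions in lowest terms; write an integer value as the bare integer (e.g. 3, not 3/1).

iteration 1: select E,N (d=4); attach at lengths (2, 2); label the merged cluster EN
  updated: d(EN,G)=13, d(EN,K)=27/2, d(EN,R)=17/2
iteration 2: select EN,R (d=17/2); attach at lengths (9/4, 17/4); label the merged cluster ENR
  updated: d(ENR,G)=12, d(ENR,K)=50/3
iteration 3: select ENR,G (d=12); attach at lengths (7/4, 6); label the merged cluster EGNR
  updated: d(EGNR,K)=71/4
iteration 4: select EGNR,K (d=71/4); attach at lengths (23/8, 71/8); label the merged cluster EGKNR
final tree: ((((E:2,N:2):9/4,R:17/4):7/4,G:6):23/8,K:71/8)
total length: 30

7/4,6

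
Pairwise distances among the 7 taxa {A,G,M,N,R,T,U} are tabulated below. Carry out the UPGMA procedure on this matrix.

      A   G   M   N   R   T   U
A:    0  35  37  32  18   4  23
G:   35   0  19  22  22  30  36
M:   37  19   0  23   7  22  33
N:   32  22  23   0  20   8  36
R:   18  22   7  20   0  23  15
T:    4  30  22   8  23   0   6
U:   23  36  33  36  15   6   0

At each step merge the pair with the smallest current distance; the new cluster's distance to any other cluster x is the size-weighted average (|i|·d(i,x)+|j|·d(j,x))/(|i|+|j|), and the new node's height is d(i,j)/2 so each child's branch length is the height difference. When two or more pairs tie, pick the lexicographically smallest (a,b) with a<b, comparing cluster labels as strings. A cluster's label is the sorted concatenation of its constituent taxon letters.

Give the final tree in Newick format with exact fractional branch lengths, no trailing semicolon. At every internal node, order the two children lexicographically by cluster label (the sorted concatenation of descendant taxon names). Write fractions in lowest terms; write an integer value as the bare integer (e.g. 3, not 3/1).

(((A:2,T:2):21/4,U:29/4):151/24,((G:41/4,(M:7/2,R:7/2):27/4):7/12,N:65/6):65/24)

step 1: merge (A,T) at d=4; branch lengths A→2, T→2; new cluster AT
  updated: d(AT,G)=65/2, d(AT,M)=59/2, d(AT,N)=20, d(AT,R)=41/2, d(AT,U)=29/2
step 2: merge (M,R) at d=7; branch lengths M→7/2, R→7/2; new cluster MR
  updated: d(AT,MR)=25, d(G,MR)=41/2, d(MR,N)=43/2, d(MR,U)=24
step 3: merge (AT,U) at d=29/2; branch lengths AT→21/4, U→29/4; new cluster ATU
  updated: d(ATU,G)=101/3, d(ATU,MR)=74/3, d(ATU,N)=76/3
step 4: merge (G,MR) at d=41/2; branch lengths G→41/4, MR→27/4; new cluster GMR
  updated: d(ATU,GMR)=83/3, d(GMR,N)=65/3
step 5: merge (GMR,N) at d=65/3; branch lengths GMR→7/12, N→65/6; new cluster GMNR
  updated: d(ATU,GMNR)=325/12
step 6: merge (ATU,GMNR) at d=325/12; branch lengths ATU→151/24, GMNR→65/24; new cluster AGMNRTU
final tree: (((A:2,T:2):21/4,U:29/4):151/24,((G:41/4,(M:7/2,R:7/2):27/4):7/12,N:65/6):65/24)
total length: 731/12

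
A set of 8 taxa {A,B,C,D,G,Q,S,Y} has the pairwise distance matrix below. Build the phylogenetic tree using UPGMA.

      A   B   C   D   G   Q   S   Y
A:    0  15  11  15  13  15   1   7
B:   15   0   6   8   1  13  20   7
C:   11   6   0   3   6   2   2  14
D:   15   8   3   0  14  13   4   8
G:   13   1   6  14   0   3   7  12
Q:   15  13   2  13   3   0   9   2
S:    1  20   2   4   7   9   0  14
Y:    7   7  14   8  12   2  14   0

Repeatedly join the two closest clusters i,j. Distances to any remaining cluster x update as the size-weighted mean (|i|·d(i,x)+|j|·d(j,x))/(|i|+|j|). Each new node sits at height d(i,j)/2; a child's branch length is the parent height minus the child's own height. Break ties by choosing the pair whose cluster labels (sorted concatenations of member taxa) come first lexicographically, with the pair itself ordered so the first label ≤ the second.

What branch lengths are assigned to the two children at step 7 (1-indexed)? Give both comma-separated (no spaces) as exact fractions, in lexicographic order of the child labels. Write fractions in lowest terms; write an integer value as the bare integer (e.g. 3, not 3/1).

5,15/16

iteration 1: select A,S (d=1); attach at lengths (1/2, 1/2); label the merged cluster AS
  updated: d(AS,B)=35/2, d(AS,C)=13/2, d(AS,D)=19/2, d(AS,G)=10, d(AS,Q)=12, d(AS,Y)=21/2
iteration 2: select B,G (d=1); attach at lengths (1/2, 1/2); label the merged cluster BG
  updated: d(AS,BG)=55/4, d(BG,C)=6, d(BG,D)=11, d(BG,Q)=8, d(BG,Y)=19/2
iteration 3: select C,Q (d=2); attach at lengths (1, 1); label the merged cluster CQ
  updated: d(AS,CQ)=37/4, d(BG,CQ)=7, d(CQ,D)=8, d(CQ,Y)=8
iteration 4: select BG,CQ (d=7); attach at lengths (3, 5/2); label the merged cluster BCGQ
  updated: d(AS,BCGQ)=23/2, d(BCGQ,D)=19/2, d(BCGQ,Y)=35/4
iteration 5: select D,Y (d=8); attach at lengths (4, 4); label the merged cluster DY
  updated: d(AS,DY)=10, d(BCGQ,DY)=73/8
iteration 6: select BCGQ,DY (d=73/8); attach at lengths (17/16, 9/16); label the merged cluster BCDGQY
  updated: d(AS,BCDGQY)=11
iteration 7: select AS,BCDGQY (d=11); attach at lengths (5, 15/16); label the merged cluster ABCDGQSY
final tree: ((A:1/2,S:1/2):5,(((B:1/2,G:1/2):3,(C:1,Q:1):5/2):17/16,(D:4,Y:4):9/16):15/16)
total length: 401/16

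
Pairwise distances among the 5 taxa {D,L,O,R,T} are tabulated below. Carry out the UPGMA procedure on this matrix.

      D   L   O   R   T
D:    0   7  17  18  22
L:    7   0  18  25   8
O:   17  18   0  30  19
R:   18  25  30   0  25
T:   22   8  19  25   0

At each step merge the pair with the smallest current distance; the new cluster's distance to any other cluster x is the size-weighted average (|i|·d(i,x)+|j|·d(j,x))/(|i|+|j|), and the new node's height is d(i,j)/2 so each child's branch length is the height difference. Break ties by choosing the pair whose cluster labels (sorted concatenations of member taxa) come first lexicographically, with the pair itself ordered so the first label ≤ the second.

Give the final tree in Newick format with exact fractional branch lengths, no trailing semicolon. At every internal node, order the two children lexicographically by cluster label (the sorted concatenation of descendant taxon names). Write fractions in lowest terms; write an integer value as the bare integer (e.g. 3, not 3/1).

((((D:7/2,L:7/2):4,T:15/2):3/2,O:9):13/4,R:49/4)

step 1: merge (D,L) at d=7; branch lengths D→7/2, L→7/2; new cluster DL
  updated: d(DL,O)=35/2, d(DL,R)=43/2, d(DL,T)=15
step 2: merge (DL,T) at d=15; branch lengths DL→4, T→15/2; new cluster DLT
  updated: d(DLT,O)=18, d(DLT,R)=68/3
step 3: merge (DLT,O) at d=18; branch lengths DLT→3/2, O→9; new cluster DLOT
  updated: d(DLOT,R)=49/2
step 4: merge (DLOT,R) at d=49/2; branch lengths DLOT→13/4, R→49/4; new cluster DLORT
final tree: ((((D:7/2,L:7/2):4,T:15/2):3/2,O:9):13/4,R:49/4)
total length: 89/2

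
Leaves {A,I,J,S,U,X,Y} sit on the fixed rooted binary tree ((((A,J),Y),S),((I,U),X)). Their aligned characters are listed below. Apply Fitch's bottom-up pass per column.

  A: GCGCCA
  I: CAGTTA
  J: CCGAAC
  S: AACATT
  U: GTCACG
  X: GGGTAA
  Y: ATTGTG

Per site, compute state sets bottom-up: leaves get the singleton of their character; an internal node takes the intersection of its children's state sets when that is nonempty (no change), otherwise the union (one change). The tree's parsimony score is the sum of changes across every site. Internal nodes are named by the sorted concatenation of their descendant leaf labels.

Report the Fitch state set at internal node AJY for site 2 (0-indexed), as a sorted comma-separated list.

G,T

[col 0] AJ: children A:{G}, J:{C} ∪→ {C,G}; cost 1
[col 0] AJY: children AJ:{C,G}, Y:{A} ∪→ {A,C,G}; cost 1
[col 0] AJSY: children AJY:{A,C,G}, S:{A} ∩→ {A}; cost 0
[col 0] IU: children I:{C}, U:{G} ∪→ {C,G}; cost 1
[col 0] IUX: children IU:{C,G}, X:{G} ∩→ {G}; cost 0
[col 0] AIJSUXY: children AJSY:{A}, IUX:{G} ∪→ {A,G}; cost 1
[col 1] AJ: children A:{C}, J:{C} ∩→ {C}; cost 0
[col 1] AJY: children AJ:{C}, Y:{T} ∪→ {C,T}; cost 1
[col 1] AJSY: children AJY:{C,T}, S:{A} ∪→ {A,C,T}; cost 1
[col 1] IU: children I:{A}, U:{T} ∪→ {A,T}; cost 1
[col 1] IUX: children IU:{A,T}, X:{G} ∪→ {A,G,T}; cost 1
[col 1] AIJSUXY: children AJSY:{A,C,T}, IUX:{A,G,T} ∩→ {A,T}; cost 0
[col 2] AJ: children A:{G}, J:{G} ∩→ {G}; cost 0
[col 2] AJY: children AJ:{G}, Y:{T} ∪→ {G,T}; cost 1
[col 2] AJSY: children AJY:{G,T}, S:{C} ∪→ {C,G,T}; cost 1
[col 2] IU: children I:{G}, U:{C} ∪→ {C,G}; cost 1
[col 2] IUX: children IU:{C,G}, X:{G} ∩→ {G}; cost 0
[col 2] AIJSUXY: children AJSY:{C,G,T}, IUX:{G} ∩→ {G}; cost 0
[col 3] AJ: children A:{C}, J:{A} ∪→ {A,C}; cost 1
[col 3] AJY: children AJ:{A,C}, Y:{G} ∪→ {A,C,G}; cost 1
[col 3] AJSY: children AJY:{A,C,G}, S:{A} ∩→ {A}; cost 0
[col 3] IU: children I:{T}, U:{A} ∪→ {A,T}; cost 1
[col 3] IUX: children IU:{A,T}, X:{T} ∩→ {T}; cost 0
[col 3] AIJSUXY: children AJSY:{A}, IUX:{T} ∪→ {A,T}; cost 1
[col 4] AJ: children A:{C}, J:{A} ∪→ {A,C}; cost 1
[col 4] AJY: children AJ:{A,C}, Y:{T} ∪→ {A,C,T}; cost 1
[col 4] AJSY: children AJY:{A,C,T}, S:{T} ∩→ {T}; cost 0
[col 4] IU: children I:{T}, U:{C} ∪→ {C,T}; cost 1
[col 4] IUX: children IU:{C,T}, X:{A} ∪→ {A,C,T}; cost 1
[col 4] AIJSUXY: children AJSY:{T}, IUX:{A,C,T} ∩→ {T}; cost 0
[col 5] AJ: children A:{A}, J:{C} ∪→ {A,C}; cost 1
[col 5] AJY: children AJ:{A,C}, Y:{G} ∪→ {A,C,G}; cost 1
[col 5] AJSY: children AJY:{A,C,G}, S:{T} ∪→ {A,C,G,T}; cost 1
[col 5] IU: children I:{A}, U:{G} ∪→ {A,G}; cost 1
[col 5] IUX: children IU:{A,G}, X:{A} ∩→ {A}; cost 0
[col 5] AIJSUXY: children AJSY:{A,C,G,T}, IUX:{A} ∩→ {A}; cost 0
per-site changes: [4, 4, 3, 4, 4, 4]; total = 23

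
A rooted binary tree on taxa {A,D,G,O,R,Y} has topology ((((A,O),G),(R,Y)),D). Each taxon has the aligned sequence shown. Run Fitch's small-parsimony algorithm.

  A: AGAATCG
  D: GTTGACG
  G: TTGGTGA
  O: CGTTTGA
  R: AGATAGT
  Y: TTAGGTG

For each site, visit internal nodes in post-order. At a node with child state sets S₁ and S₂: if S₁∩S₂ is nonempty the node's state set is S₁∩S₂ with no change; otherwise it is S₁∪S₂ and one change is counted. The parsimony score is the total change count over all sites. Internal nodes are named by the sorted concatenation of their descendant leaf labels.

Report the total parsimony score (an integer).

20

site 0, node AO: A={A} ∪ O={C} → {A,C} (+1)
site 0, node AGO: AO={A,C} ∪ G={T} → {A,C,T} (+1)
site 0, node RY: R={A} ∪ Y={T} → {A,T} (+1)
site 0, node AGORY: AGO={A,C,T} ∩ RY={A,T} → {A,T} (+0)
site 0, node ADGORY: AGORY={A,T} ∪ D={G} → {A,G,T} (+1)
site 1, node AO: A={G} ∩ O={G} → {G} (+0)
site 1, node AGO: AO={G} ∪ G={T} → {G,T} (+1)
site 1, node RY: R={G} ∪ Y={T} → {G,T} (+1)
site 1, node AGORY: AGO={G,T} ∩ RY={G,T} → {G,T} (+0)
site 1, node ADGORY: AGORY={G,T} ∩ D={T} → {T} (+0)
site 2, node AO: A={A} ∪ O={T} → {A,T} (+1)
site 2, node AGO: AO={A,T} ∪ G={G} → {A,G,T} (+1)
site 2, node RY: R={A} ∩ Y={A} → {A} (+0)
site 2, node AGORY: AGO={A,G,T} ∩ RY={A} → {A} (+0)
site 2, node ADGORY: AGORY={A} ∪ D={T} → {A,T} (+1)
site 3, node AO: A={A} ∪ O={T} → {A,T} (+1)
site 3, node AGO: AO={A,T} ∪ G={G} → {A,G,T} (+1)
site 3, node RY: R={T} ∪ Y={G} → {G,T} (+1)
site 3, node AGORY: AGO={A,G,T} ∩ RY={G,T} → {G,T} (+0)
site 3, node ADGORY: AGORY={G,T} ∩ D={G} → {G} (+0)
site 4, node AO: A={T} ∩ O={T} → {T} (+0)
site 4, node AGO: AO={T} ∩ G={T} → {T} (+0)
site 4, node RY: R={A} ∪ Y={G} → {A,G} (+1)
site 4, node AGORY: AGO={T} ∪ RY={A,G} → {A,G,T} (+1)
site 4, node ADGORY: AGORY={A,G,T} ∩ D={A} → {A} (+0)
site 5, node AO: A={C} ∪ O={G} → {C,G} (+1)
site 5, node AGO: AO={C,G} ∩ G={G} → {G} (+0)
site 5, node RY: R={G} ∪ Y={T} → {G,T} (+1)
site 5, node AGORY: AGO={G} ∩ RY={G,T} → {G} (+0)
site 5, node ADGORY: AGORY={G} ∪ D={C} → {C,G} (+1)
site 6, node AO: A={G} ∪ O={A} → {A,G} (+1)
site 6, node AGO: AO={A,G} ∩ G={A} → {A} (+0)
site 6, node RY: R={T} ∪ Y={G} → {G,T} (+1)
site 6, node AGORY: AGO={A} ∪ RY={G,T} → {A,G,T} (+1)
site 6, node ADGORY: AGORY={A,G,T} ∩ D={G} → {G} (+0)
per-site changes: [4, 2, 3, 3, 2, 3, 3]; total = 20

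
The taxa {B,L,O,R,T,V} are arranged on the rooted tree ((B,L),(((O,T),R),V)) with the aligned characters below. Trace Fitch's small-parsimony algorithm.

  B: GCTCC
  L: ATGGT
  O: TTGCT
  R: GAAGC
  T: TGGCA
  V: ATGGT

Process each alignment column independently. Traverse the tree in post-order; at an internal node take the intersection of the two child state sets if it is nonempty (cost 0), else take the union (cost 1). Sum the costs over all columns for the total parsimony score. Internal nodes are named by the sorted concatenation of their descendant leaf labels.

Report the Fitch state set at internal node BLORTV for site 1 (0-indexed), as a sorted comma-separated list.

T

BL@0: {G} ∪ {A} = {A,G} (union, +1)
OT@0: {T} ∩ {T} = {T} (intersection, +0)
ORT@0: {T} ∪ {G} = {G,T} (union, +1)
ORTV@0: {G,T} ∪ {A} = {A,G,T} (union, +1)
BLORTV@0: {A,G} ∩ {A,G,T} = {A,G} (intersection, +0)
BL@1: {C} ∪ {T} = {C,T} (union, +1)
OT@1: {T} ∪ {G} = {G,T} (union, +1)
ORT@1: {G,T} ∪ {A} = {A,G,T} (union, +1)
ORTV@1: {A,G,T} ∩ {T} = {T} (intersection, +0)
BLORTV@1: {C,T} ∩ {T} = {T} (intersection, +0)
BL@2: {T} ∪ {G} = {G,T} (union, +1)
OT@2: {G} ∩ {G} = {G} (intersection, +0)
ORT@2: {G} ∪ {A} = {A,G} (union, +1)
ORTV@2: {A,G} ∩ {G} = {G} (intersection, +0)
BLORTV@2: {G,T} ∩ {G} = {G} (intersection, +0)
BL@3: {C} ∪ {G} = {C,G} (union, +1)
OT@3: {C} ∩ {C} = {C} (intersection, +0)
ORT@3: {C} ∪ {G} = {C,G} (union, +1)
ORTV@3: {C,G} ∩ {G} = {G} (intersection, +0)
BLORTV@3: {C,G} ∩ {G} = {G} (intersection, +0)
BL@4: {C} ∪ {T} = {C,T} (union, +1)
OT@4: {T} ∪ {A} = {A,T} (union, +1)
ORT@4: {A,T} ∪ {C} = {A,C,T} (union, +1)
ORTV@4: {A,C,T} ∩ {T} = {T} (intersection, +0)
BLORTV@4: {C,T} ∩ {T} = {T} (intersection, +0)
per-site changes: [3, 3, 2, 2, 3]; total = 13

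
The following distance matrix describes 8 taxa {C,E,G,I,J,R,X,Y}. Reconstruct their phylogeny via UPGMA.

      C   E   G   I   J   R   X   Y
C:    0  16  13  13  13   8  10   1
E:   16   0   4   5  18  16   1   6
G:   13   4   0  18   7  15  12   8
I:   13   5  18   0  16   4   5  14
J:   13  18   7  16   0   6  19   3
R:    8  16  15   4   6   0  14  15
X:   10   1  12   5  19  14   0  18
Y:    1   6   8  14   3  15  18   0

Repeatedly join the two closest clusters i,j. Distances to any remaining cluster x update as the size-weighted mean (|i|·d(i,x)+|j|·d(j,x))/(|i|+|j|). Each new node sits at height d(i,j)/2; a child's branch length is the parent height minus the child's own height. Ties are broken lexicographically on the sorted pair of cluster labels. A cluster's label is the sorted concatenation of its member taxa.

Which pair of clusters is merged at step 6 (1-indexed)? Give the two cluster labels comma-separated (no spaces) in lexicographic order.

iteration 1: select C,Y (d=1); attach at lengths (1/2, 1/2); label the merged cluster CY
  updated: d(CY,E)=11, d(CY,G)=21/2, d(CY,I)=27/2, d(CY,J)=8, d(CY,R)=23/2, d(CY,X)=14
iteration 2: select E,X (d=1); attach at lengths (1/2, 1/2); label the merged cluster EX
  updated: d(CY,EX)=25/2, d(EX,G)=8, d(EX,I)=5, d(EX,J)=37/2, d(EX,R)=15
iteration 3: select I,R (d=4); attach at lengths (2, 2); label the merged cluster IR
  updated: d(CY,IR)=25/2, d(EX,IR)=10, d(G,IR)=33/2, d(IR,J)=11
iteration 4: select G,J (d=7); attach at lengths (7/2, 7/2); label the merged cluster GJ
  updated: d(CY,GJ)=37/4, d(EX,GJ)=53/4, d(GJ,IR)=55/4
iteration 5: select CY,GJ (d=37/4); attach at lengths (33/8, 9/8); label the merged cluster CGJY
  updated: d(CGJY,EX)=103/8, d(CGJY,IR)=105/8
iteration 6: select EX,IR (d=10); attach at lengths (9/2, 3); label the merged cluster EIRX
  updated: d(CGJY,EIRX)=13
iteration 7: select CGJY,EIRX (d=13); attach at lengths (15/8, 3/2); label the merged cluster CEGIJRXY
final tree: (((C:1/2,Y:1/2):33/8,(G:7/2,J:7/2):9/8):15/8,((E:1/2,X:1/2):9/2,(I:2,R:2):3):3/2)
total length: 233/8

EX,IR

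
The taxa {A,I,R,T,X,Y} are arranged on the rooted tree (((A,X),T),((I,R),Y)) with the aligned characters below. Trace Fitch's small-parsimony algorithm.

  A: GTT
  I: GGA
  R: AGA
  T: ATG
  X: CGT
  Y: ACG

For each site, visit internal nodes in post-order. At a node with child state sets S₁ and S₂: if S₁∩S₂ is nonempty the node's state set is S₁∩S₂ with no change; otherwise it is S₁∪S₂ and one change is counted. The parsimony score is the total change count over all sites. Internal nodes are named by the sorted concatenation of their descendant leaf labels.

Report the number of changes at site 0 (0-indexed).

site 0, node AX: A={G} ∪ X={C} → {C,G} (+1)
site 0, node ATX: AX={C,G} ∪ T={A} → {A,C,G} (+1)
site 0, node IR: I={G} ∪ R={A} → {A,G} (+1)
site 0, node IRY: IR={A,G} ∩ Y={A} → {A} (+0)
site 0, node AIRTXY: ATX={A,C,G} ∩ IRY={A} → {A} (+0)
site 1, node AX: A={T} ∪ X={G} → {G,T} (+1)
site 1, node ATX: AX={G,T} ∩ T={T} → {T} (+0)
site 1, node IR: I={G} ∩ R={G} → {G} (+0)
site 1, node IRY: IR={G} ∪ Y={C} → {C,G} (+1)
site 1, node AIRTXY: ATX={T} ∪ IRY={C,G} → {C,G,T} (+1)
site 2, node AX: A={T} ∩ X={T} → {T} (+0)
site 2, node ATX: AX={T} ∪ T={G} → {G,T} (+1)
site 2, node IR: I={A} ∩ R={A} → {A} (+0)
site 2, node IRY: IR={A} ∪ Y={G} → {A,G} (+1)
site 2, node AIRTXY: ATX={G,T} ∩ IRY={A,G} → {G} (+0)
per-site changes: [3, 3, 2]; total = 8

3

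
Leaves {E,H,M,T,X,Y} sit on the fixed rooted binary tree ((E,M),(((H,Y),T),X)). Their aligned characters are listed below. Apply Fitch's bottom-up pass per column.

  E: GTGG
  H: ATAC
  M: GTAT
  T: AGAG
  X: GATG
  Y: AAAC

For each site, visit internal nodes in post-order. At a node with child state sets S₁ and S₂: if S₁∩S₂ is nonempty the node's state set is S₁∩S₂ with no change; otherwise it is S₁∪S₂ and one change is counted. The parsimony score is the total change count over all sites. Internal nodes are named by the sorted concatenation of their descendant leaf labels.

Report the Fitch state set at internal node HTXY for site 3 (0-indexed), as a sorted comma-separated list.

G

EM@0: {G} ∩ {G} = {G} (intersection, +0)
HY@0: {A} ∩ {A} = {A} (intersection, +0)
HTY@0: {A} ∩ {A} = {A} (intersection, +0)
HTXY@0: {A} ∪ {G} = {A,G} (union, +1)
EHMTXY@0: {G} ∩ {A,G} = {G} (intersection, +0)
EM@1: {T} ∩ {T} = {T} (intersection, +0)
HY@1: {T} ∪ {A} = {A,T} (union, +1)
HTY@1: {A,T} ∪ {G} = {A,G,T} (union, +1)
HTXY@1: {A,G,T} ∩ {A} = {A} (intersection, +0)
EHMTXY@1: {T} ∪ {A} = {A,T} (union, +1)
EM@2: {G} ∪ {A} = {A,G} (union, +1)
HY@2: {A} ∩ {A} = {A} (intersection, +0)
HTY@2: {A} ∩ {A} = {A} (intersection, +0)
HTXY@2: {A} ∪ {T} = {A,T} (union, +1)
EHMTXY@2: {A,G} ∩ {A,T} = {A} (intersection, +0)
EM@3: {G} ∪ {T} = {G,T} (union, +1)
HY@3: {C} ∩ {C} = {C} (intersection, +0)
HTY@3: {C} ∪ {G} = {C,G} (union, +1)
HTXY@3: {C,G} ∩ {G} = {G} (intersection, +0)
EHMTXY@3: {G,T} ∩ {G} = {G} (intersection, +0)
per-site changes: [1, 3, 2, 2]; total = 8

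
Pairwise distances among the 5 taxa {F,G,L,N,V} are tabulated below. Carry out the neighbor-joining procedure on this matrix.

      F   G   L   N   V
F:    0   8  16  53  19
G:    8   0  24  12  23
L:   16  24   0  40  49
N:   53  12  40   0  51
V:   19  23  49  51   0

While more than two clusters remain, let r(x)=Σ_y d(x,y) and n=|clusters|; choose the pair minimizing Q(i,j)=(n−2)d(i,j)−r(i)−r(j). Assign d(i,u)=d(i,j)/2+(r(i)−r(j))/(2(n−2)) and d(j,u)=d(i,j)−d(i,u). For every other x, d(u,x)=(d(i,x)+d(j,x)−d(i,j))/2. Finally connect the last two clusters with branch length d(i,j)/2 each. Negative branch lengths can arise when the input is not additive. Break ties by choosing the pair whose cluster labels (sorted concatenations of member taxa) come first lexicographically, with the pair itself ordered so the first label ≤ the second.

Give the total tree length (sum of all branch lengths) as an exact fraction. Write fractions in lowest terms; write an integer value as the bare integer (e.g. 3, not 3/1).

iteration 1: select G,N (d=12, Q=-187); attach at lengths (-53/6, 125/6); label the merged cluster GN
  updated: d(F,GN)=49/2, d(GN,L)=26, d(GN,V)=31
iteration 2: select F,V (d=19, Q=-241/2); attach at lengths (-3/8, 155/8); label the merged cluster FV
  updated: d(FV,GN)=73/4, d(FV,L)=23
iteration 3: select FV,GN (d=73/4, Q=-269/4); attach at lengths (61/8, 85/8); label the merged cluster FGNV
  updated: d(FGNV,L)=123/8
iteration 4: select FGNV,L (d=123/8); attach at lengths (123/16, 123/16); label the merged cluster FGLNV
final tree: (((F:-3/8,V:155/8):61/8,(G:-53/6,N:125/6):85/8):123/16,L:123/16)
total length: 517/8

517/8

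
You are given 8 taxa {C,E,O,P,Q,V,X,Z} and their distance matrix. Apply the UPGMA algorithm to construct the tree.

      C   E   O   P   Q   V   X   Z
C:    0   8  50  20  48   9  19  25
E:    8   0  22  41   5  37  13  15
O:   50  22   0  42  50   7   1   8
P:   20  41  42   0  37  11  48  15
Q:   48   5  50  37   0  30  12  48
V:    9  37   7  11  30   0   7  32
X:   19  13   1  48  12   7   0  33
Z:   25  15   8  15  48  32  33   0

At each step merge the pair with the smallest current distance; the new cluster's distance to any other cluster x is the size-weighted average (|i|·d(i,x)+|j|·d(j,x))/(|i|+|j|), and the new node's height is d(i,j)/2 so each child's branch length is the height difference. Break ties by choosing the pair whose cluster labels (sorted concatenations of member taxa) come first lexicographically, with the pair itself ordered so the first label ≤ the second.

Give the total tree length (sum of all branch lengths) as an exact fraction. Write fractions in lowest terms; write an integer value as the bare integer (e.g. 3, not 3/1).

iteration 1: select O,X (d=1); attach at lengths (1/2, 1/2); label the merged cluster OX
  updated: d(C,OX)=69/2, d(E,OX)=35/2, d(OX,P)=45, d(OX,Q)=31, d(OX,V)=7, d(OX,Z)=41/2
iteration 2: select E,Q (d=5); attach at lengths (5/2, 5/2); label the merged cluster EQ
  updated: d(C,EQ)=28, d(EQ,OX)=97/4, d(EQ,P)=39, d(EQ,V)=67/2, d(EQ,Z)=63/2
iteration 3: select OX,V (d=7); attach at lengths (3, 7/2); label the merged cluster OVX
  updated: d(C,OVX)=26, d(EQ,OVX)=82/3, d(OVX,P)=101/3, d(OVX,Z)=73/3
iteration 4: select P,Z (d=15); attach at lengths (15/2, 15/2); label the merged cluster PZ
  updated: d(C,PZ)=45/2, d(EQ,PZ)=141/4, d(OVX,PZ)=29
iteration 5: select C,PZ (d=45/2); attach at lengths (45/4, 15/4); label the merged cluster CPZ
  updated: d(CPZ,EQ)=197/6, d(CPZ,OVX)=28
iteration 6: select EQ,OVX (d=82/3); attach at lengths (67/6, 61/6); label the merged cluster EOQVX
  updated: d(CPZ,EOQVX)=449/15
iteration 7: select CPZ,EOQVX (d=449/15); attach at lengths (223/60, 13/10); label the merged cluster CEOPQVXZ
final tree: ((C:45/4,(P:15/2,Z:15/2):15/4):223/60,((E:5/2,Q:5/2):67/6,((O:1/2,X:1/2):3,V:7/2):61/6):13/10)
total length: 1377/20

1377/20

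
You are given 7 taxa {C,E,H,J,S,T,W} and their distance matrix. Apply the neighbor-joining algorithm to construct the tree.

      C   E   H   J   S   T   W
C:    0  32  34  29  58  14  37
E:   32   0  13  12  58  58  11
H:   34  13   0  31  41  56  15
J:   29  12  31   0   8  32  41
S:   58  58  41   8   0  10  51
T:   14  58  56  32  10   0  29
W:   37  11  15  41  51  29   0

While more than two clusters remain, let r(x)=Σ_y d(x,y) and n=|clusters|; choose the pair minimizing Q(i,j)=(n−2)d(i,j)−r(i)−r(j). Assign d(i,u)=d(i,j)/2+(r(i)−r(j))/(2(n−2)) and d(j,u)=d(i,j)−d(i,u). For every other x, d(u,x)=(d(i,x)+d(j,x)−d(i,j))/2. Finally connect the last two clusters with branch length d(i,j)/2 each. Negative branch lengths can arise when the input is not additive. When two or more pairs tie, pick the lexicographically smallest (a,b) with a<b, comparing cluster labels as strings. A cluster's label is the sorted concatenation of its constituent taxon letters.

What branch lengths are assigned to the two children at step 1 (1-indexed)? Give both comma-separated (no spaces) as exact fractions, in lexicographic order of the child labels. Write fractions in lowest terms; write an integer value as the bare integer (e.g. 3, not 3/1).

1. join S+T (d=10, Q=-375) ⇒ ST; edges |S|=77/10, |T|=23/10
  updated: d(C,ST)=31, d(E,ST)=53, d(H,ST)=87/2, d(J,ST)=15, d(ST,W)=35
2. join J+ST (d=15, Q=-491/2) ⇒ JST; edges |J|=21/16, |ST|=219/16
  updated: d(C,JST)=45/2, d(E,JST)=25, d(H,JST)=119/4, d(JST,W)=61/2
3. join C+JST (d=45/2, Q=-663/4) ⇒ CJST; edges |C|=341/24, |JST|=199/24
  updated: d(CJST,E)=69/4, d(CJST,H)=165/8, d(CJST,W)=45/2
4. join CJST+H (d=165/8, Q=-271/4) ⇒ CHJST; edges |CJST|=53/4, |H|=59/8
  updated: d(CHJST,E)=77/16, d(CHJST,W)=135/16
5. join CHJST+E (d=77/16, Q=-97/4) ⇒ CEHJST; edges |CHJST|=9/8, |E|=59/16
  updated: d(CEHJST,W)=117/16
6. join CEHJST+W (d=117/16) ⇒ CEHJSTW; edges |CEHJST|=117/32, |W|=117/32
final tree: ((((C:341/24,(J:21/16,(S:77/10,T:23/10):219/16):199/24):53/4,H:59/8):9/8,E:59/16):117/32,W:117/32)
total length: 321/4

77/10,23/10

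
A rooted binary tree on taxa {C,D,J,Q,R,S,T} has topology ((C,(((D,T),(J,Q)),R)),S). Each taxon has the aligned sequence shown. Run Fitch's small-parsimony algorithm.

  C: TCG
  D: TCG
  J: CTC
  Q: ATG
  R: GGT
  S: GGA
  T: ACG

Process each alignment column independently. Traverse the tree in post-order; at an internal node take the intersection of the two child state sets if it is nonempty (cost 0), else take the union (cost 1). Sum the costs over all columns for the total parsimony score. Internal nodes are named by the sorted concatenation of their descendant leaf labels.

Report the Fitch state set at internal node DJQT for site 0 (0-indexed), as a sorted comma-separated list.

site 0, node DT: D={T} ∪ T={A} → {A,T} (+1)
site 0, node JQ: J={C} ∪ Q={A} → {A,C} (+1)
site 0, node DJQT: DT={A,T} ∩ JQ={A,C} → {A} (+0)
site 0, node DJQRT: DJQT={A} ∪ R={G} → {A,G} (+1)
site 0, node CDJQRT: C={T} ∪ DJQRT={A,G} → {A,G,T} (+1)
site 0, node CDJQRST: CDJQRT={A,G,T} ∩ S={G} → {G} (+0)
site 1, node DT: D={C} ∩ T={C} → {C} (+0)
site 1, node JQ: J={T} ∩ Q={T} → {T} (+0)
site 1, node DJQT: DT={C} ∪ JQ={T} → {C,T} (+1)
site 1, node DJQRT: DJQT={C,T} ∪ R={G} → {C,G,T} (+1)
site 1, node CDJQRT: C={C} ∩ DJQRT={C,G,T} → {C} (+0)
site 1, node CDJQRST: CDJQRT={C} ∪ S={G} → {C,G} (+1)
site 2, node DT: D={G} ∩ T={G} → {G} (+0)
site 2, node JQ: J={C} ∪ Q={G} → {C,G} (+1)
site 2, node DJQT: DT={G} ∩ JQ={C,G} → {G} (+0)
site 2, node DJQRT: DJQT={G} ∪ R={T} → {G,T} (+1)
site 2, node CDJQRT: C={G} ∩ DJQRT={G,T} → {G} (+0)
site 2, node CDJQRST: CDJQRT={G} ∪ S={A} → {A,G} (+1)
per-site changes: [4, 3, 3]; total = 10

A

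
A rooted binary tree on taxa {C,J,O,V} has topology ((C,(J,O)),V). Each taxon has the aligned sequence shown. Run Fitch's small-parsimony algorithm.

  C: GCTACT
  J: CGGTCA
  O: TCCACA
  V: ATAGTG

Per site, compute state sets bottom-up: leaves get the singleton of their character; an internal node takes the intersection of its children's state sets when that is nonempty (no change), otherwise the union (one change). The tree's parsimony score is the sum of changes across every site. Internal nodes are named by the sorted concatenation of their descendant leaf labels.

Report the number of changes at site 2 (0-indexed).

site 0, node JO: J={C} ∪ O={T} → {C,T} (+1)
site 0, node CJO: C={G} ∪ JO={C,T} → {C,G,T} (+1)
site 0, node CJOV: CJO={C,G,T} ∪ V={A} → {A,C,G,T} (+1)
site 1, node JO: J={G} ∪ O={C} → {C,G} (+1)
site 1, node CJO: C={C} ∩ JO={C,G} → {C} (+0)
site 1, node CJOV: CJO={C} ∪ V={T} → {C,T} (+1)
site 2, node JO: J={G} ∪ O={C} → {C,G} (+1)
site 2, node CJO: C={T} ∪ JO={C,G} → {C,G,T} (+1)
site 2, node CJOV: CJO={C,G,T} ∪ V={A} → {A,C,G,T} (+1)
site 3, node JO: J={T} ∪ O={A} → {A,T} (+1)
site 3, node CJO: C={A} ∩ JO={A,T} → {A} (+0)
site 3, node CJOV: CJO={A} ∪ V={G} → {A,G} (+1)
site 4, node JO: J={C} ∩ O={C} → {C} (+0)
site 4, node CJO: C={C} ∩ JO={C} → {C} (+0)
site 4, node CJOV: CJO={C} ∪ V={T} → {C,T} (+1)
site 5, node JO: J={A} ∩ O={A} → {A} (+0)
site 5, node CJO: C={T} ∪ JO={A} → {A,T} (+1)
site 5, node CJOV: CJO={A,T} ∪ V={G} → {A,G,T} (+1)
per-site changes: [3, 2, 3, 2, 1, 2]; total = 13

3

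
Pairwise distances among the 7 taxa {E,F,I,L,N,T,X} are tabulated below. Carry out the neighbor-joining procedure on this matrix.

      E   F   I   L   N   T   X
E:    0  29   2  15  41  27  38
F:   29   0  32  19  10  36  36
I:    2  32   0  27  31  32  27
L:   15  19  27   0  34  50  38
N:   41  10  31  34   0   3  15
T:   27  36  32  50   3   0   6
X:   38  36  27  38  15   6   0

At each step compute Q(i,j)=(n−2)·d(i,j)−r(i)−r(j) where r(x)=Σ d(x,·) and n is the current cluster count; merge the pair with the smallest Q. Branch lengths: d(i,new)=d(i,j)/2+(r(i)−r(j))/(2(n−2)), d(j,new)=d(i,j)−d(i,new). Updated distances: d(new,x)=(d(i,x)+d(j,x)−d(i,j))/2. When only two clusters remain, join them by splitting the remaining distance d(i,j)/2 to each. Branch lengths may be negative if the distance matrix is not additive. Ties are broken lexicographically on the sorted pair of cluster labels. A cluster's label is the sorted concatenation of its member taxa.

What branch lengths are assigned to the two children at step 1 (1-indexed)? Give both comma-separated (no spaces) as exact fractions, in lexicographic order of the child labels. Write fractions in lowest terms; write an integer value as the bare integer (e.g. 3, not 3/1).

11/10,9/10

1. join E+I (d=2, Q=-293) ⇒ EI; edges |E|=11/10, |I|=9/10
  updated: d(EI,F)=59/2, d(EI,L)=20, d(EI,N)=35, d(EI,T)=57/2, d(EI,X)=63/2
2. join T+X (d=6, Q=-226) ⇒ TX; edges |T|=21/8, |X|=27/8
  updated: d(EI,TX)=27, d(F,TX)=33, d(L,TX)=41, d(N,TX)=6
3. join N+TX (d=6, Q=-174) ⇒ NTX; edges |N|=-2/3, |TX|=20/3
  updated: d(EI,NTX)=28, d(F,NTX)=37/2, d(L,NTX)=69/2
4. join EI+L (d=20, Q=-111) ⇒ EIL; edges |EI|=11, |L|=9
  updated: d(EIL,F)=57/4, d(EIL,NTX)=85/4
5. join EIL+F (d=57/4, Q=-54) ⇒ EFIL; edges |EIL|=17/2, |F|=23/4
  updated: d(EFIL,NTX)=51/4
6. join EFIL+NTX (d=51/4) ⇒ EFILNTX; edges |EFIL|=51/8, |NTX|=51/8
final tree: ((((E:11/10,I:9/10):11,L:9):17/2,F:23/4):51/8,(N:-2/3,(T:21/8,X:27/8):20/3):51/8)
total length: 61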